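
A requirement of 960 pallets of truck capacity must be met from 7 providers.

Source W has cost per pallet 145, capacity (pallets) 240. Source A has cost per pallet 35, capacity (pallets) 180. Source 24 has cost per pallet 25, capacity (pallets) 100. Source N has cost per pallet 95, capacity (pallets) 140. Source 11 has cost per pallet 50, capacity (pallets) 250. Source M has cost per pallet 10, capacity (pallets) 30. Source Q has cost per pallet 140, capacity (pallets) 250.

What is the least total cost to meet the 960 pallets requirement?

Use providers in increasing cost order.
Source M at 10: take all 30 pallets ; 930 still needed.
Source 24 at 25: take all 100 pallets ; 830 still needed.
Source A at 35: take all 180 pallets ; 650 still needed.
Source 11 (50): use full 250 ; 400 pallets to go.
Source N (95): use full 140 ; 260 pallets to go.
Take 250 from Source Q at 140 ; need 10 more.
Source W at 145: take 10 of its 240 ; requirement met.
Cost = 30×10 + 100×25 + 180×35 + 250×50 + 140×95 + 250×140 + 10×145 = 71350.

71350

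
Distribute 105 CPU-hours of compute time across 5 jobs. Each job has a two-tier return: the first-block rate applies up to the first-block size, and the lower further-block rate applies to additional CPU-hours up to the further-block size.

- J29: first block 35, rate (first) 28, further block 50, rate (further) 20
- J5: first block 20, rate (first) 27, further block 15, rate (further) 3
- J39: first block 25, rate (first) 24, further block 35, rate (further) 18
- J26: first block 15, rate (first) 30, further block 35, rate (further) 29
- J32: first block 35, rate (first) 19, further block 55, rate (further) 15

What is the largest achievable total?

Treat each block as its own option and order by rate: J26/first 30 > J26/second 29 > J29/first 28 > J5/first 27 > J39/first 24 > J29/second 20 > J32/first 19 > J39/second 18 > J32/second 15 > J5/second 3.
Fill J26 first block (15 at 30) — 90 left.
Fill J26 second block (35 at 29) — 55 left.
Fill J29 first block (35 at 28) — 20 left.
J5 first at 27: fill all 20 — 0 left.
Total = 30×15 + 29×35 + 28×35 + 27×20 = 2985.

2985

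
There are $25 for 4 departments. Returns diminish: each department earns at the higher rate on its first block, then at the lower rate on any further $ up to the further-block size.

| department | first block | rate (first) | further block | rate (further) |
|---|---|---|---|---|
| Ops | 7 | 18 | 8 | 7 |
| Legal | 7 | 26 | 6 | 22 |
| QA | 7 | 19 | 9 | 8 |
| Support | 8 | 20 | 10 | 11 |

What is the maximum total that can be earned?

Treat each block as its own option and order by rate: Legal/T1 26 > Legal/T2 22 > Support/T1 20 > QA/T1 19 > Ops/T1 18 > Support/T2 11 > QA/T2 8 > Ops/T2 7.
Legal/T1 (26): +7 — 18 left.
Legal T2 at 22: fill all 6 — 12 left.
Support T1 at 20: fill all 8 — 4 left.
QA/T1: +4 of 7 at 19; pool empty.
Total = 26×7 + 22×6 + 20×8 + 19×4 = 550.

550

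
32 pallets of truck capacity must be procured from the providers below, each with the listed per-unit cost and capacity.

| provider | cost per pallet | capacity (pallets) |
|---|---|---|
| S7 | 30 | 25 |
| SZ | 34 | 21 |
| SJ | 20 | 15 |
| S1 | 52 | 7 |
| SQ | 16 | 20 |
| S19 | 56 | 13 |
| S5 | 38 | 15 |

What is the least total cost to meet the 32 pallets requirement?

560

Use providers in increasing cost order.
SQ at 16: take all 20 pallets → 12 still needed.
SJ (20): take the remaining 12 → done.
S7, SZ, S5, S1, S19: unused.
Cost = 20×16 + 12×20 = 560.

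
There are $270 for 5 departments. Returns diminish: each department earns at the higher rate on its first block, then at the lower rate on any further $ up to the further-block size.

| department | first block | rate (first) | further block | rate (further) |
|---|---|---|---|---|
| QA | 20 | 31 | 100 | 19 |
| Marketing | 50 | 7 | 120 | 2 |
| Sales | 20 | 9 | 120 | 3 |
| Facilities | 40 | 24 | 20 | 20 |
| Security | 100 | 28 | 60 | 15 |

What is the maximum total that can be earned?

6490

Order all 10 blocks by rate: QA/first 31 > Security/first 28 > Facilities/first 24 > Facilities/second 20 > QA/second 19 > Security/second 15 > Sales/first 9 > Marketing/first 7 > Sales/second 3 > Marketing/second 2.
Fill QA first block (20 at 31) → 250 left.
Security first at 28: fill all 100 → 150 left.
Fill Facilities first block (40 at 24) → 110 left.
Fill Facilities second block (20 at 20) → 90 left.
90 remain; put them into QA second at 19.
Total = 31×20 + 28×100 + 24×40 + 20×20 + 19×90 = 6490.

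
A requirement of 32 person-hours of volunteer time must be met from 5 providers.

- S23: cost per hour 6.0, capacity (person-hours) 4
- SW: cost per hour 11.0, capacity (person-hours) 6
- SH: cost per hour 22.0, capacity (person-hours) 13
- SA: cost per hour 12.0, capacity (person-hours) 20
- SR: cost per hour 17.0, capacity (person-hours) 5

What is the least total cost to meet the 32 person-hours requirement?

Use providers in increasing cost order.
Take 4 from S23 at 6.0 ; need 28 more.
SW at 11.0: take all 6 person-hours ; 22 still needed.
SA (12.0): use full 20 ; 2 person-hours to go.
Take 2 from SR at 17.0 to finish.
SH: unused.
Cost = 4×6.0 + 6×11.0 + 20×12.0 + 2×17.0 = 364.

364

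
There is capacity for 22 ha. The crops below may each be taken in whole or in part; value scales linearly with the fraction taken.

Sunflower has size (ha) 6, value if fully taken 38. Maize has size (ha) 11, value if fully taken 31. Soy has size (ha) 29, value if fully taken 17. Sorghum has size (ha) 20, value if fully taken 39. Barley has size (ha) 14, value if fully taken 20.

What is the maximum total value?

78.75

Best value per unit of size first: Sunflower 38/6≈6.33, Maize 31/11≈2.82, Sorghum 39/20≈1.95, Barley 20/14≈1.43, Soy 17/29≈0.586.
Sunflower: take in full, 6 ha for value 38 → 16 left.
All 11 ha of Maize fit (value 31) → 5 remain.
Only 5 ha remain; take 5/20 of Sorghum for value 39×5/20 = 9.75.
Total value = 78.75.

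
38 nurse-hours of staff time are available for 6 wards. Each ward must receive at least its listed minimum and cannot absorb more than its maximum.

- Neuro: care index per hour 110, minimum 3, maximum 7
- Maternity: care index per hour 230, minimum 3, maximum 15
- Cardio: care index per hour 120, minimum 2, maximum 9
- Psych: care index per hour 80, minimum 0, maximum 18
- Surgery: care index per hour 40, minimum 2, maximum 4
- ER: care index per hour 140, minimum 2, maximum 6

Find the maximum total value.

Meeting every minimum uses 3+3+2+0+2+2 = 12 nurse-hours, leaving 26.
Highest care index per hour first: Maternity 230 > ER 140 > Cardio 120 > Neuro 110 > Psych 80 > Surgery 40.
Maternity takes 12 more to reach its cap of 15 ; 14 left.
ER takes 4 more to reach its cap of 6 ; 10 left.
Give Cardio 7 more to hit its cap of 9 ; 3 left.
Neuro has room for 4 more but only 3 remain, so it gets 6.
Total = 110×6 + 230×15 + 120×9 + 40×2 + 140×6 = 6110.

6110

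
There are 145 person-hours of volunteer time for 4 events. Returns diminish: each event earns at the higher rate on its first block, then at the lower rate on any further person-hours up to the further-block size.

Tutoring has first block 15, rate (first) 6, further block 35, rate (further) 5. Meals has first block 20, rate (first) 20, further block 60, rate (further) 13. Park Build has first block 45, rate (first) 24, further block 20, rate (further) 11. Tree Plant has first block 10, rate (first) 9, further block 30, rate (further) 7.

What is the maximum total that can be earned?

2480

Order all 8 blocks by rate: Park Build/T1 24 > Meals/T1 20 > Meals/T2 13 > Park Build/T2 11 > Tree Plant/T1 9 > Tree Plant/T2 7 > Tutoring/T1 6 > Tutoring/T2 5.
Park Build T1 at 24: fill all 45 ; 100 left.
Fill Meals T1 block (20 at 20) ; 80 left.
Fill Meals T2 block (60 at 13) ; 20 left.
Park Build/T2 (11): +20 ; 0 left.
Total = 24×45 + 20×20 + 13×60 + 11×20 = 2480.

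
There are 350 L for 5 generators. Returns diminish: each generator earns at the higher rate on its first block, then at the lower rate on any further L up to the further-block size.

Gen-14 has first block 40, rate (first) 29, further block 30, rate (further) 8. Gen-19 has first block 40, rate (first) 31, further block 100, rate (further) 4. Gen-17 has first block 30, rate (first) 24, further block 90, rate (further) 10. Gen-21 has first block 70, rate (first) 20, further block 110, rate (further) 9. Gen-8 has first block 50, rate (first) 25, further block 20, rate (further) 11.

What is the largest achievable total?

6980

Treat each block as its own option and order by rate: Gen-19/T1 31 > Gen-14/T1 29 > Gen-8/T1 25 > Gen-17/T1 24 > Gen-21/T1 20 > Gen-8/T2 11 > Gen-17/T2 10 > Gen-21/T2 9 > Gen-14/T2 8 > Gen-19/T2 4.
Gen-19 T1 at 31: fill all 40 — 310 left.
Fill Gen-14 T1 block (40 at 29) — 270 left.
Gen-8 T1 at 25: fill all 50 — 220 left.
Gen-17 T1 at 24: fill all 30 — 190 left.
Gen-21 T1 at 20: fill all 70 — 120 left.
Gen-8 T2 at 11: fill all 20 — 100 left.
Gen-17/T2 (10): +90 — 10 left.
10 remain; put them into Gen-21 T2 at 9.
Total = 31×40 + 29×40 + 25×50 + 24×30 + 20×70 + 11×20 + 10×90 + 9×10 = 6980.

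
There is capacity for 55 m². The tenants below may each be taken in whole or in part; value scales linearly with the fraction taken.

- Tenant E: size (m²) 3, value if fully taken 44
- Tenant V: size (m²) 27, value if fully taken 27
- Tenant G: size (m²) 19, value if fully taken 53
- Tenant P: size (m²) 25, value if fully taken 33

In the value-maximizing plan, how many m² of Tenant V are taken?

Sort by value density: Tenant E 44/3≈14.7, Tenant G 53/19≈2.79, Tenant P 33/25≈1.32, Tenant V 27/27≈1.
All 3 m² of Tenant E fit (value 44) → 52 remain.
Tenant G: take in full, 19 m² for value 53 → 33 left.
Tenant P: take in full, 25 m² for value 33 → 8 left.
8 m² left: a 8/27 share of Tenant V gives 27×8/27 = 8.

8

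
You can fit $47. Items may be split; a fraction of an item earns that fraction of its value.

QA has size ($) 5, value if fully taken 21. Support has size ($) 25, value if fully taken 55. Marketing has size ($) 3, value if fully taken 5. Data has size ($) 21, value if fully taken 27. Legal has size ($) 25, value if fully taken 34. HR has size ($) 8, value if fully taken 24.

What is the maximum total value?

Best value per unit of size first: QA 21/5≈4.2, HR 24/8≈3, Support 55/25≈2.2, Marketing 5/3≈1.67, Legal 34/25≈1.36, Data 27/21≈1.29.
QA: take in full, 5 $ for value 21 — 42 left.
Take all of HR (8 $, value 24) — 34 $ left.
Support: take in full, 25 $ for value 55 — 9 left.
Take all of Marketing (3 $, value 5) — 6 $ left.
Fill the last 6 $ with part of Legal: 6/25 of it earns 8.16.
Total value = 113.16.

113.16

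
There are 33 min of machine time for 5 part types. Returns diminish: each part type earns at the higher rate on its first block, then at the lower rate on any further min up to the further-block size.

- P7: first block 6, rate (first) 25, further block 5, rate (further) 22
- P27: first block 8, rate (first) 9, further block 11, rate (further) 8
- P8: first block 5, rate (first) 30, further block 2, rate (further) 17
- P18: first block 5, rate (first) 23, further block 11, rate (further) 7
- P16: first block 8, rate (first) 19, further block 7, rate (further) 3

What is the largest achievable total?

729

Order all 10 blocks by rate: P8/tier1 30 > P7/tier1 25 > P18/tier1 23 > P7/tier2 22 > P16/tier1 19 > P8/tier2 17 > P27/tier1 9 > P27/tier2 8 > P18/tier2 7 > P16/tier2 3.
P8 tier1 at 30: fill all 5 → 28 left.
P7/tier1 (25): +6 → 22 left.
P18 tier1 at 23: fill all 5 → 17 left.
P7/tier2 (22): +5 → 12 left.
Fill P16 tier1 block (8 at 19) → 4 left.
P8/tier2 (17): +2 → 2 left.
P27 tier1 at 9: only 2 left, fill 2.
Total = 30×5 + 25×6 + 23×5 + 22×5 + 19×8 + 17×2 + 9×2 = 729.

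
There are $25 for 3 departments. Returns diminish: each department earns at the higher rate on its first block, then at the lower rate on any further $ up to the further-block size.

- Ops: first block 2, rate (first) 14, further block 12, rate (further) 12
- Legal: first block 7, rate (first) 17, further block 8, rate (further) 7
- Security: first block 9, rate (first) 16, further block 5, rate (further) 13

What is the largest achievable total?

380

Order all 6 blocks by rate: Legal/first 17 > Security/first 16 > Ops/first 14 > Security/second 13 > Ops/second 12 > Legal/second 7.
Legal first at 17: fill all 7 → 18 left.
Security first at 16: fill all 9 → 9 left.
Ops/first (14): +2 → 7 left.
Security/second (13): +5 → 2 left.
2 remain; put them into Ops second at 12.
Total = 17×7 + 16×9 + 14×2 + 13×5 + 12×2 = 380.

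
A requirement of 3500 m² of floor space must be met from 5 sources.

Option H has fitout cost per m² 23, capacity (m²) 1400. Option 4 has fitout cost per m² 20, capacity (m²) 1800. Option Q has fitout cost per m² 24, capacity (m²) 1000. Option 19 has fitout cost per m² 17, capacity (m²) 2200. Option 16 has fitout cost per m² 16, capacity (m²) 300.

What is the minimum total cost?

Fill from the cheapest source first.
Take 300 from Option 16 at 16 — need 3200 more.
Option 19 at 17: take all 2200 m² — 1000 still needed.
Take 1000 from Option 4 at 20 to finish.
Option H, Option Q: unused.
Cost = 300×16 + 2200×17 + 1000×20 = 62200.

62200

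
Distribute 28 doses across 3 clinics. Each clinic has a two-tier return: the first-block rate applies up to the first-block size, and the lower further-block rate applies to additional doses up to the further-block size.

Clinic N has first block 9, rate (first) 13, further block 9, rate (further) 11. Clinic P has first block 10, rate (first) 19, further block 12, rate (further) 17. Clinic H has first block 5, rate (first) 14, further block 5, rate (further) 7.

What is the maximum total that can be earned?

Rank every tier by rate: Clinic P/tier1 19 > Clinic P/tier2 17 > Clinic H/tier1 14 > Clinic N/tier1 13 > Clinic N/tier2 11 > Clinic H/tier2 7.
Clinic P/tier1 (19): +10 → 18 left.
Clinic P/tier2 (17): +12 → 6 left.
Fill Clinic H tier1 block (5 at 14) → 1 left.
Clinic N tier1 at 13: only 1 left, fill 1.
Total = 19×10 + 17×12 + 14×5 + 13×1 = 477.

477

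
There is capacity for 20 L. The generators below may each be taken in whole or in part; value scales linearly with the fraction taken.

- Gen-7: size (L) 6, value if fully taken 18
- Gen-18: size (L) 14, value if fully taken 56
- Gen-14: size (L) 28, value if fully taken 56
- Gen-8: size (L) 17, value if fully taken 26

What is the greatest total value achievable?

Sort by value density: Gen-18 56/14≈4, Gen-7 18/6≈3, Gen-14 56/28≈2, Gen-8 26/17≈1.53.
Gen-18: take in full, 14 L for value 56 ; 6 left.
Take all of Gen-7 (6 L, value 18) ; 0 L left.
Total value = 74.

74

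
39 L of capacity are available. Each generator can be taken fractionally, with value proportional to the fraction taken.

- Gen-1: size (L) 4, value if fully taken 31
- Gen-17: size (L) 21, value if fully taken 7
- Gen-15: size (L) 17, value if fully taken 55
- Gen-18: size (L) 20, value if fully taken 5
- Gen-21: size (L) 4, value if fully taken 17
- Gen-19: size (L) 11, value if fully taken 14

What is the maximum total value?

118

Best value per unit of size first: Gen-1 31/4≈7.75, Gen-21 17/4≈4.25, Gen-15 55/17≈3.24, Gen-19 14/11≈1.27, Gen-17 7/21≈0.333, Gen-18 5/20≈0.25.
Take all of Gen-1 (4 L, value 31) → 35 L left.
All 4 L of Gen-21 fit (value 17) → 31 remain.
Gen-15: take in full, 17 L for value 55 → 14 left.
Gen-19: take in full, 11 L for value 14 → 3 left.
Only 3 L remain; take 3/21 of Gen-17 for value 7×3/21 = 1.
Total value = 118.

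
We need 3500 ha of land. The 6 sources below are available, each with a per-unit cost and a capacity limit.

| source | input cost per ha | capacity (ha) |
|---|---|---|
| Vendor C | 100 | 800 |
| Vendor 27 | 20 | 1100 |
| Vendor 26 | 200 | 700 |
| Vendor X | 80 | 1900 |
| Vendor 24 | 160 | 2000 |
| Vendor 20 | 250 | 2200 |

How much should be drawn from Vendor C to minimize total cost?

Cheapest first:
Vendor 27 (20): use full 1100 ; 2400 ha to go.
Take 1900 from Vendor X at 80 ; need 500 more.
Take 500 from Vendor C at 100 to finish.
Vendor 24, Vendor 26, Vendor 20: unused.

500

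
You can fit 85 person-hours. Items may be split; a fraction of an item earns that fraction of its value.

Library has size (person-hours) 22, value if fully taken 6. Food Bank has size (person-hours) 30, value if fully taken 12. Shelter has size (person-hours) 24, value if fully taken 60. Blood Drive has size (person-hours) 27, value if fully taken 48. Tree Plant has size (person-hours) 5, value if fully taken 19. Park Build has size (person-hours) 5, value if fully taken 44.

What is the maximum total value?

Best value per unit of size first: Park Build 44/5≈8.8, Tree Plant 19/5≈3.8, Shelter 60/24≈2.5, Blood Drive 48/27≈1.78, Food Bank 12/30≈0.4, Library 6/22≈0.273.
All 5 person-hours of Park Build fit (value 44) — 80 remain.
All 5 person-hours of Tree Plant fit (value 19) — 75 remain.
All 24 person-hours of Shelter fit (value 60) — 51 remain.
All 27 person-hours of Blood Drive fit (value 48) — 24 remain.
24 person-hours left: a 24/30 share of Food Bank gives 12×24/30 = 9.6.
Total value = 180.6.

180.6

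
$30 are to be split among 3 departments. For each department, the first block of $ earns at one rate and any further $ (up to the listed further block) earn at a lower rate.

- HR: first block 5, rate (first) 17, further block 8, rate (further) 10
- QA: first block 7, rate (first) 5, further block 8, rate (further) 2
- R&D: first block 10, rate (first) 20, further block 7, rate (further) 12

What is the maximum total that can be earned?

449

Treat each block as its own option and order by rate: R&D/T1 20 > HR/T1 17 > R&D/T2 12 > HR/T2 10 > QA/T1 5 > QA/T2 2.
Fill R&D T1 block (10 at 20) — 20 left.
Fill HR T1 block (5 at 17) — 15 left.
R&D T2 at 12: fill all 7 — 8 left.
Fill HR T2 block (8 at 10) — 0 left.
Total = 20×10 + 17×5 + 12×7 + 10×8 = 449.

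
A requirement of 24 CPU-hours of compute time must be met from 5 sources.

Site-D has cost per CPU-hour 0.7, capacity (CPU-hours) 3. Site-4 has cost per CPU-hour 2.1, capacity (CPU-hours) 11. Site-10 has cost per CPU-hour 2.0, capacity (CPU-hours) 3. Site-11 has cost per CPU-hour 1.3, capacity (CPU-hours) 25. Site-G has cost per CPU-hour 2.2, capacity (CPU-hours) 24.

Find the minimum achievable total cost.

Fill from the cheapest source first.
Take 3 from Site-D at 0.7 ; need 21 more.
Site-11 at 1.3: take 21 of its 25 ; requirement met.
Site-10, Site-4, Site-G: unused.
Cost = 3×0.7 + 21×1.3 = 29.4.

29.4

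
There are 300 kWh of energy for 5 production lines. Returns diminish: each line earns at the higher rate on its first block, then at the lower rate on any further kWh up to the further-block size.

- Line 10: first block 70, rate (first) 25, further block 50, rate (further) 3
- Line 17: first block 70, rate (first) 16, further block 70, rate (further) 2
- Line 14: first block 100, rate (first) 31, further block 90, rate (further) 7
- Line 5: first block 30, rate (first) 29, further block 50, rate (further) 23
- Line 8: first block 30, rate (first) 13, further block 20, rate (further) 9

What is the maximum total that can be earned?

Treat each block as its own option and order by rate: Line 14/first 31 > Line 5/first 29 > Line 10/first 25 > Line 5/second 23 > Line 17/first 16 > Line 8/first 13 > Line 8/second 9 > Line 14/second 7 > Line 10/second 3 > Line 17/second 2.
Line 14/first (31): +100 → 200 left.
Line 5/first (29): +30 → 170 left.
Line 10 first at 25: fill all 70 → 100 left.
Line 5 second at 23: fill all 50 → 50 left.
50 remain; put them into Line 17 first at 16.
Total = 31×100 + 29×30 + 25×70 + 23×50 + 16×50 = 7670.

7670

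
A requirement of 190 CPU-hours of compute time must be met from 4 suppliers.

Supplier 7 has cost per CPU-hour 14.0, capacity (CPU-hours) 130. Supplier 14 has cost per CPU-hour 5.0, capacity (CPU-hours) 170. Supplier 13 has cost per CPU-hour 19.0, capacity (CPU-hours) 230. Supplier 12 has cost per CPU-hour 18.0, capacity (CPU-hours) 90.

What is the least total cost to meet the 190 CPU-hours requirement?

1130

Use suppliers in increasing cost order.
Supplier 14 at 5.0: take all 170 CPU-hours ; 20 still needed.
Supplier 7 (14.0): take the remaining 20 ; done.
Supplier 12, Supplier 13: unused.
Cost = 170×5.0 + 20×14.0 = 1130.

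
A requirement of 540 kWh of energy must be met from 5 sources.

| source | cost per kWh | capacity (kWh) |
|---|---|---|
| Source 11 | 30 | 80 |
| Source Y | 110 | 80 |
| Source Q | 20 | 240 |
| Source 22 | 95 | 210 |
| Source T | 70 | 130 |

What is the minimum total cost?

Use sources in increasing cost order.
Source Q (20): use full 240 → 300 kWh to go.
Source 11 at 30: take all 80 kWh → 220 still needed.
Source T (70): use full 130 → 90 kWh to go.
Source 22 (95): take the remaining 90 → done.
Source Y: unused.
Cost = 240×20 + 80×30 + 130×70 + 90×95 = 24850.

24850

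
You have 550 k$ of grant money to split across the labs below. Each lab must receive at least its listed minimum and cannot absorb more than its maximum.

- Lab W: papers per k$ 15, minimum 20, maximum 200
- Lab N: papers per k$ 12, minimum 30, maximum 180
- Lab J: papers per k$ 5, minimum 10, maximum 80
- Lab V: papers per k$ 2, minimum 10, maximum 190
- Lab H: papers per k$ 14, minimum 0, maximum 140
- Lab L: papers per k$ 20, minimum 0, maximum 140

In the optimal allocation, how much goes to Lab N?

50

Meeting every minimum uses 20+30+10+10+0+0 = 70 k$, leaving 480.
Rank by papers per k$: Lab L 20 > Lab W 15 > Lab H 14 > Lab N 12 > Lab J 5 > Lab V 2.
Lab L: +140 to 140 (cap) ; 340 left.
Give Lab W 180 more to hit its cap of 200 ; 160 left.
Give Lab H 140 more to hit its cap of 140 ; 20 left.
Lab N: +20 (room for 150) → 50. Pool exhausted.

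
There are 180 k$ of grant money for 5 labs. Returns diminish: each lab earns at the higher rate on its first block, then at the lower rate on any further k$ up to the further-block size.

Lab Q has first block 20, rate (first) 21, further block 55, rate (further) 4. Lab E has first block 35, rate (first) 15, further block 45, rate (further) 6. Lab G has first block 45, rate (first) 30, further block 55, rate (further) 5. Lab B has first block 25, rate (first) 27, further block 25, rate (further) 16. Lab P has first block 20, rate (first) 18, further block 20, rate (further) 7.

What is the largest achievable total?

3800

Rank every tier by rate: Lab G/first 30 > Lab B/first 27 > Lab Q/first 21 > Lab P/first 18 > Lab B/second 16 > Lab E/first 15 > Lab P/second 7 > Lab E/second 6 > Lab G/second 5 > Lab Q/second 4.
Lab G first at 30: fill all 45 → 135 left.
Lab B first at 27: fill all 25 → 110 left.
Lab Q/first (21): +20 → 90 left.
Lab P first at 18: fill all 20 → 70 left.
Fill Lab B second block (25 at 16) → 45 left.
Fill Lab E first block (35 at 15) → 10 left.
Lab P second at 7: only 10 left, fill 10.
Total = 30×45 + 27×25 + 21×20 + 18×20 + 16×25 + 15×35 + 7×10 = 3800.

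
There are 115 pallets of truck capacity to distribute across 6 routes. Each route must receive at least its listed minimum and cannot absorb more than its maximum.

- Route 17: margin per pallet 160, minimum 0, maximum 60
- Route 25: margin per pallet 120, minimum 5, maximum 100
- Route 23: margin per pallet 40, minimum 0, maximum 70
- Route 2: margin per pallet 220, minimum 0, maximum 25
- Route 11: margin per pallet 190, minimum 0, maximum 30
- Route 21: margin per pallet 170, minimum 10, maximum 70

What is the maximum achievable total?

21150

Meeting every minimum uses 0+5+0+0+0+10 = 15 pallets, leaving 100.
Highest margin per pallet first: Route 2 220 > Route 11 190 > Route 21 170 > Route 17 160 > Route 25 120 > Route 23 40.
Route 2: +25 to 25 (cap) → 75 left.
Route 11 takes 30 more to reach its cap of 30 → 45 left.
Only 45 left; Route 21 takes them to reach 55.
Total = 120×5 + 220×25 + 190×30 + 170×55 = 21150.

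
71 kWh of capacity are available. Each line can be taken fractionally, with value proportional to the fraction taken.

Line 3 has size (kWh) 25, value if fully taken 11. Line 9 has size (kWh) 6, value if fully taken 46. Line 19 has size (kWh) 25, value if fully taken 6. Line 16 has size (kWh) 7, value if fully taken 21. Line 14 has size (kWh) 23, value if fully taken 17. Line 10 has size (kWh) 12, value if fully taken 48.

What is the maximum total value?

Best value per unit of size first: Line 9 46/6≈7.67, Line 10 48/12≈4, Line 16 21/7≈3, Line 14 17/23≈0.739, Line 3 11/25≈0.44, Line 19 6/25≈0.24.
Line 9: take in full, 6 kWh for value 46 ; 65 left.
Take all of Line 10 (12 kWh, value 48) ; 53 kWh left.
All 7 kWh of Line 16 fit (value 21) ; 46 remain.
All 23 kWh of Line 14 fit (value 17) ; 23 remain.
23 kWh left: a 23/25 share of Line 3 gives 11×23/25 = 10.12.
Total value = 142.12.

142.12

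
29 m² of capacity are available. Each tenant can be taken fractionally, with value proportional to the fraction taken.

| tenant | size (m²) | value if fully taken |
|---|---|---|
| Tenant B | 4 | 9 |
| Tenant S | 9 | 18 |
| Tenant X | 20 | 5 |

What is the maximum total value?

Rank by value-to-size ratio: Tenant B 9/4≈2.25, Tenant S 18/9≈2, Tenant X 5/20≈0.25.
All 4 m² of Tenant B fit (value 9) — 25 remain.
Take all of Tenant S (9 m², value 18) — 16 m² left.
16 m² left: a 16/20 share of Tenant X gives 5×16/20 = 4.
Total value = 31.

31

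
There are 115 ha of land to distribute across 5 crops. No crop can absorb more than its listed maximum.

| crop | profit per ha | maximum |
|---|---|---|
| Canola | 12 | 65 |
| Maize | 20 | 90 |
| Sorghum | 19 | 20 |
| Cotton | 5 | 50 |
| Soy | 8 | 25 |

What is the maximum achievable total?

2240

Order the crops by profit per ha: Maize 20 > Sorghum 19 > Canola 12 > Soy 8 > Cotton 5.
Maize takes 90 to reach its cap of 90 → 25 left.
Sorghum takes 20 to reach its cap of 20 → 5 left.
Canola has room for 65 but only 5 remain, so it gets 5.
Total = 12×5 + 20×90 + 19×20 = 2240.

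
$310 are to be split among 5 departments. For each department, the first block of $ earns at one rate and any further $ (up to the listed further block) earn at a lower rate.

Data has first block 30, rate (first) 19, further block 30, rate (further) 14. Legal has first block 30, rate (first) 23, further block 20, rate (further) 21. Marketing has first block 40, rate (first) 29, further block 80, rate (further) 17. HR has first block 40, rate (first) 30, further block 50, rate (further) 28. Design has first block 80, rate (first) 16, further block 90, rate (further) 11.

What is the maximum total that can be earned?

7120

Order all 10 blocks by rate: HR/first 30 > Marketing/first 29 > HR/second 28 > Legal/first 23 > Legal/second 21 > Data/first 19 > Marketing/second 17 > Design/first 16 > Data/second 14 > Design/second 11.
HR first at 30: fill all 40 → 270 left.
Fill Marketing first block (40 at 29) → 230 left.
HR/second (28): +50 → 180 left.
Legal first at 23: fill all 30 → 150 left.
Legal second at 21: fill all 20 → 130 left.
Data first at 19: fill all 30 → 100 left.
Fill Marketing second block (80 at 17) → 20 left.
Design first at 16: only 20 left, fill 20.
Total = 30×40 + 29×40 + 28×50 + 23×30 + 21×20 + 19×30 + 17×80 + 16×20 = 7120.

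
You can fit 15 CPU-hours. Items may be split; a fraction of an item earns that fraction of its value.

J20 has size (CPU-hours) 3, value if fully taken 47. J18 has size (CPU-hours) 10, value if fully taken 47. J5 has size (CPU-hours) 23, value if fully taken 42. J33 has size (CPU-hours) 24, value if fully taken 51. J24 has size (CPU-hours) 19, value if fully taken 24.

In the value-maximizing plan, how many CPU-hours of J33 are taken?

2

Rank by value-to-size ratio: J20 47/3≈15.7, J18 47/10≈4.7, J33 51/24≈2.12, J5 42/23≈1.83, J24 24/19≈1.26.
Take all of J20 (3 CPU-hours, value 47) — 12 CPU-hours left.
Take all of J18 (10 CPU-hours, value 47) — 2 CPU-hours left.
Only 2 CPU-hours remain; take 2/24 of J33 for value 51×2/24 = 4.25.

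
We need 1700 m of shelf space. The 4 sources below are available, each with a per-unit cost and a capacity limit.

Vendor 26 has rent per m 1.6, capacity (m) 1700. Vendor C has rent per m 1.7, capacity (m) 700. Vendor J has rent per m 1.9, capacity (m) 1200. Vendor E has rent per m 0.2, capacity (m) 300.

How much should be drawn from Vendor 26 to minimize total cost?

Cheapest first:
Take 300 from Vendor E at 0.2 ; need 1400 more.
Vendor 26 at 1.6: take 1400 of its 1700 ; requirement met.
Vendor C, Vendor J: unused.

1400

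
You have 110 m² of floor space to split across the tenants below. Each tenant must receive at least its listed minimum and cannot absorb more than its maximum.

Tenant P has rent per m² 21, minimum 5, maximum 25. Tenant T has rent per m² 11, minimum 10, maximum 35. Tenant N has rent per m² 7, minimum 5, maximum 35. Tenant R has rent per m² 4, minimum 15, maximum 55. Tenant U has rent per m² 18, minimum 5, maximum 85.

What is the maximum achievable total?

Meeting every minimum uses 5+10+5+15+5 = 40 m², leaving 70.
Highest rent per m² first: Tenant P 21 > Tenant U 18 > Tenant T 11 > Tenant N 7 > Tenant R 4.
Tenant P takes 20 more to reach its cap of 25 ; 50 left.
Only 50 left; Tenant U takes them to reach 55.
Total = 21×25 + 11×10 + 7×5 + 4×15 + 18×55 = 1720.

1720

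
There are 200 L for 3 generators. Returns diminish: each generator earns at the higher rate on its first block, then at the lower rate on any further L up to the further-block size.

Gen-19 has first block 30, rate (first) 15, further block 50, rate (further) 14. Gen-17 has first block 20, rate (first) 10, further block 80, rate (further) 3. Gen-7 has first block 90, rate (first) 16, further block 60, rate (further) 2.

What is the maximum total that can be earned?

Treat each block as its own option and order by rate: Gen-7/T1 16 > Gen-19/T1 15 > Gen-19/T2 14 > Gen-17/T1 10 > Gen-17/T2 3 > Gen-7/T2 2.
Gen-7 T1 at 16: fill all 90 ; 110 left.
Fill Gen-19 T1 block (30 at 15) ; 80 left.
Gen-19 T2 at 14: fill all 50 ; 30 left.
Fill Gen-17 T1 block (20 at 10) ; 10 left.
Gen-17/T2: +10 of 80 at 3; pool empty.
Total = 16×90 + 15×30 + 14×50 + 10×20 + 3×10 = 2820.

2820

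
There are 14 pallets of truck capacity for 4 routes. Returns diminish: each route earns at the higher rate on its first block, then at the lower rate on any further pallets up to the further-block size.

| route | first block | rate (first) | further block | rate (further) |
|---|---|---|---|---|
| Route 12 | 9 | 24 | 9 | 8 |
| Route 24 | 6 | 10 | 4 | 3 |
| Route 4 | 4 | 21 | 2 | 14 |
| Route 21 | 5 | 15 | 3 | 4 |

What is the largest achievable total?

Order all 8 blocks by rate: Route 12/first 24 > Route 4/first 21 > Route 21/first 15 > Route 4/second 14 > Route 24/first 10 > Route 12/second 8 > Route 21/second 4 > Route 24/second 3.
Fill Route 12 first block (9 at 24) → 5 left.
Fill Route 4 first block (4 at 21) → 1 left.
Route 21 first at 15: only 1 left, fill 1.
Total = 24×9 + 21×4 + 15×1 = 315.

315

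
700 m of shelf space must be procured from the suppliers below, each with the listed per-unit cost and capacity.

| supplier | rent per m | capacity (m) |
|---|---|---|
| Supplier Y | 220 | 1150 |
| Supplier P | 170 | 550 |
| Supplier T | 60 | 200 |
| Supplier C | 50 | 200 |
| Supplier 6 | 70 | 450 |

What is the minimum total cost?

Use suppliers in increasing cost order.
Supplier C (50): use full 200 → 500 m to go.
Supplier T at 60: take all 200 m → 300 still needed.
Supplier 6 at 70: take 300 of its 450 → requirement met.
Supplier P, Supplier Y: unused.
Cost = 200×50 + 200×60 + 300×70 = 43000.

43000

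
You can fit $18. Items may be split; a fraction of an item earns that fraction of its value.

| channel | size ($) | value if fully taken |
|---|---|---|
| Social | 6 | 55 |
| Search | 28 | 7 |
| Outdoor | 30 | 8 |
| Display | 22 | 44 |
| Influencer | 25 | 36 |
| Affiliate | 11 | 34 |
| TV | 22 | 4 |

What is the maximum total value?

Rank by value-to-size ratio: Social 55/6≈9.17, Affiliate 34/11≈3.09, Display 44/22≈2, Influencer 36/25≈1.44, Outdoor 8/30≈0.267, Search 7/28≈0.25, TV 4/22≈0.182.
Take all of Social (6 $, value 55) — 12 $ left.
Affiliate: take in full, 11 $ for value 34 — 1 left.
Fill the last 1 $ with part of Display: 1/22 of it earns 2.
Total value = 91.

91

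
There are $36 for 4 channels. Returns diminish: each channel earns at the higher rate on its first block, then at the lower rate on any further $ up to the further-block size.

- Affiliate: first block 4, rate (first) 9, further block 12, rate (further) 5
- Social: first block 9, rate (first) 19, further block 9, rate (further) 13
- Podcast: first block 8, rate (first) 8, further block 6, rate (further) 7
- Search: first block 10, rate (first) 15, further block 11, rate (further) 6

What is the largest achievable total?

506

Treat each block as its own option and order by rate: Social/tier1 19 > Search/tier1 15 > Social/tier2 13 > Affiliate/tier1 9 > Podcast/tier1 8 > Podcast/tier2 7 > Search/tier2 6 > Affiliate/tier2 5.
Fill Social tier1 block (9 at 19) ; 27 left.
Search/tier1 (15): +10 ; 17 left.
Fill Social tier2 block (9 at 13) ; 8 left.
Affiliate tier1 at 9: fill all 4 ; 4 left.
4 remain; put them into Podcast tier1 at 8.
Total = 19×9 + 15×10 + 13×9 + 9×4 + 8×4 = 506.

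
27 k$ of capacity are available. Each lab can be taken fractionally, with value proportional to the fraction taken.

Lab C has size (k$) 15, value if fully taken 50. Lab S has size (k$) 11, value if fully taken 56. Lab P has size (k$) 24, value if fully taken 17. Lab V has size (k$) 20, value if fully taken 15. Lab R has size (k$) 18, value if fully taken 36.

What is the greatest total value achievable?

Sort by value density: Lab S 56/11≈5.09, Lab C 50/15≈3.33, Lab R 36/18≈2, Lab V 15/20≈0.75, Lab P 17/24≈0.708.
Take all of Lab S (11 k$, value 56) — 16 k$ left.
Lab C: take in full, 15 k$ for value 50 — 1 left.
Fill the last 1 k$ with part of Lab R: 1/18 of it earns 2.
Total value = 108.

108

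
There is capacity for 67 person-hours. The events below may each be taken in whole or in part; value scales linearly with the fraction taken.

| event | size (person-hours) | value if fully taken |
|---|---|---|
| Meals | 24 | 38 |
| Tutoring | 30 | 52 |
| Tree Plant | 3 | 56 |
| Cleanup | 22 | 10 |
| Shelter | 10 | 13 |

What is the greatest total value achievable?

Best value per unit of size first: Tree Plant 56/3≈18.7, Tutoring 52/30≈1.73, Meals 38/24≈1.58, Shelter 13/10≈1.3, Cleanup 10/22≈0.455.
Take all of Tree Plant (3 person-hours, value 56) ; 64 person-hours left.
All 30 person-hours of Tutoring fit (value 52) ; 34 remain.
All 24 person-hours of Meals fit (value 38) ; 10 remain.
Shelter: take in full, 10 person-hours for value 13 ; 0 left.
Total value = 159.

159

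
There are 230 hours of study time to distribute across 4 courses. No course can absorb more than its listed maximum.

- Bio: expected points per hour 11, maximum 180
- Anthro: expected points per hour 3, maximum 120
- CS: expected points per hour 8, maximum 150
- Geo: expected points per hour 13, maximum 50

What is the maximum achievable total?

Highest expected points per hour first: Geo 13 > Bio 11 > CS 8 > Anthro 3.
Give Geo 50 to hit its cap of 50 → 180 left.
Bio takes 180 to reach its cap of 180 → 0 left.
Total = 11×180 + 13×50 = 2630.

2630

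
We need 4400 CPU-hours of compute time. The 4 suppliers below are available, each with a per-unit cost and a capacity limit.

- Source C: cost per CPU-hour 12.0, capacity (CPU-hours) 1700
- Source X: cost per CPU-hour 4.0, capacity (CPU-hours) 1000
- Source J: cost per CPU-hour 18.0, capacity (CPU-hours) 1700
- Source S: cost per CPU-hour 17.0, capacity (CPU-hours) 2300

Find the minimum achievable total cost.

Use suppliers in increasing cost order.
Source X at 4.0: take all 1000 CPU-hours ; 3400 still needed.
Source C (12.0): use full 1700 ; 1700 CPU-hours to go.
Take 1700 from Source S at 17.0 to finish.
Source J: unused.
Cost = 1000×4.0 + 1700×12.0 + 1700×17.0 = 53300.

53300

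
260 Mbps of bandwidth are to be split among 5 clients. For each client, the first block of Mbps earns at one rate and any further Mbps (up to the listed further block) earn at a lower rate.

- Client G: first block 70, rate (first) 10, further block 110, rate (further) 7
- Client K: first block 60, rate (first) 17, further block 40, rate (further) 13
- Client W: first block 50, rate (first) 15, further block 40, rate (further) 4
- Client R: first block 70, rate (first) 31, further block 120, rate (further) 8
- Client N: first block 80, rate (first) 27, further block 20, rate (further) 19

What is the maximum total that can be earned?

6180

Order all 10 blocks by rate: Client R/T1 31 > Client N/T1 27 > Client N/T2 19 > Client K/T1 17 > Client W/T1 15 > Client K/T2 13 > Client G/T1 10 > Client R/T2 8 > Client G/T2 7 > Client W/T2 4.
Fill Client R T1 block (70 at 31) — 190 left.
Fill Client N T1 block (80 at 27) — 110 left.
Client N T2 at 19: fill all 20 — 90 left.
Client K T1 at 17: fill all 60 — 30 left.
Client W T1 at 15: only 30 left, fill 30.
Total = 31×70 + 27×80 + 19×20 + 17×60 + 15×30 = 6180.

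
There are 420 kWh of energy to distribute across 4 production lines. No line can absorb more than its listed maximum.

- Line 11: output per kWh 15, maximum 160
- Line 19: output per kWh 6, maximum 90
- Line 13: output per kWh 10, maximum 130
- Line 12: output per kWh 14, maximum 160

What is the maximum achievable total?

5640

Order the production lines by output per kWh: Line 11 15 > Line 12 14 > Line 13 10 > Line 19 6.
Line 11: +160 to 160 (cap) → 260 left.
Give Line 12 160 to hit its cap of 160 → 100 left.
Line 13: +100 (room for 130) → 100. Pool exhausted.
Total = 15×160 + 10×100 + 14×160 = 5640.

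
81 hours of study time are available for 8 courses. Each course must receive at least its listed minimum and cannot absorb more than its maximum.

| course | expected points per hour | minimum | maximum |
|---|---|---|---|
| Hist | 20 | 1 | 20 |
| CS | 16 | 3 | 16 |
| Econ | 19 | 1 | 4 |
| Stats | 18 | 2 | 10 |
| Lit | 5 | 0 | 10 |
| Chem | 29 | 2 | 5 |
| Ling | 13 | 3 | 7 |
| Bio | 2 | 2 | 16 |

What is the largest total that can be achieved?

1216

Meeting every minimum uses 1+3+1+2+0+2+3+2 = 14 hours, leaving 67.
Highest expected points per hour first: Chem 29 > Hist 20 > Econ 19 > Stats 18 > CS 16 > Ling 13 > Lit 5 > Bio 2.
Chem: +3 to 5 (cap) ; 64 left.
Hist: +19 to 20 (cap) ; 45 left.
Give Econ 3 more to hit its cap of 4 ; 42 left.
Stats takes 8 more to reach its cap of 10 ; 34 left.
CS takes 13 more to reach its cap of 16 ; 21 left.
Ling: +4 to 7 (cap) ; 17 left.
Lit: +10 to 10 (cap) ; 7 left.
Bio: +7 (room for 14) → 9. Pool exhausted.
Total = 20×20 + 16×16 + 19×4 + 18×10 + 5×10 + 29×5 + 13×7 + 2×9 = 1216.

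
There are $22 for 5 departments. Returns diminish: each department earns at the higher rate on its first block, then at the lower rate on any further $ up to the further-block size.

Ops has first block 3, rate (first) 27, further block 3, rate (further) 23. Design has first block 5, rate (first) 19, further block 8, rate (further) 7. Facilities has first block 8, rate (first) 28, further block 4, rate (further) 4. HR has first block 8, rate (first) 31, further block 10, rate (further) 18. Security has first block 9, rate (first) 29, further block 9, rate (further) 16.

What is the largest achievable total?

Treat each block as its own option and order by rate: HR/first 31 > Security/first 29 > Facilities/first 28 > Ops/first 27 > Ops/second 23 > Design/first 19 > HR/second 18 > Security/second 16 > Design/second 7 > Facilities/second 4.
Fill HR first block (8 at 31) → 14 left.
Security first at 29: fill all 9 → 5 left.
5 remain; put them into Facilities first at 28.
Total = 31×8 + 29×9 + 28×5 = 649.

649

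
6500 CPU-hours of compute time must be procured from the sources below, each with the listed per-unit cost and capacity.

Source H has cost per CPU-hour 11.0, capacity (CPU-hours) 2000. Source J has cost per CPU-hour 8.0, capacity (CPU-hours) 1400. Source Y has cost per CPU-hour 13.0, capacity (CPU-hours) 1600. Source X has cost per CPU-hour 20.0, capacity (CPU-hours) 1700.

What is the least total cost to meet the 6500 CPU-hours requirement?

84000

Cheapest first:
Take 1400 from Source J at 8.0 → need 5100 more.
Source H at 11.0: take all 2000 CPU-hours → 3100 still needed.
Source Y (13.0): use full 1600 → 1500 CPU-hours to go.
Source X (20.0): take the remaining 1500 → done.
Cost = 1400×8.0 + 2000×11.0 + 1600×13.0 + 1500×20.0 = 84000.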